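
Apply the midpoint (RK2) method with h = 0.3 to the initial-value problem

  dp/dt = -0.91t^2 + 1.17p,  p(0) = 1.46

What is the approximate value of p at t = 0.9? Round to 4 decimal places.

Midpoint: k1 = f(t_n, p_n); k2 = f(t_n + h/2, p_n + (h/2)·k1); p_{n+1} = p_n + h·k2.
t=0.000000, p=1.460000:
  k1 = f(0.000000, 1.460000) = 1.708200
  k2 = f(0.150000, 1.716230) = 1.987514
  p ← 1.460000 + 0.3·1.987514 = 2.056254
t=0.300000, p=2.056254:
  k1 = f(0.300000, 2.056254) = 2.323917
  k2 = f(0.450000, 2.404842) = 2.629390
  p ← 2.056254 + 0.3·2.629390 = 2.845071
t=0.600000, p=2.845071:
  k1 = f(0.600000, 2.845071) = 3.001133
  k2 = f(0.750000, 3.295241) = 3.343557
  p ← 2.845071 + 0.3·3.343557 = 3.848138
p(0.9) ≈ 3.8481

3.8481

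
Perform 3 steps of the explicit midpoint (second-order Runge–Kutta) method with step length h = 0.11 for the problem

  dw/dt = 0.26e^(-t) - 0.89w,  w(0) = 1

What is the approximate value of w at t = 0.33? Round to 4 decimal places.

0.8084

Midpoint: k1 = f(t_n, w_n); k2 = f(t_n + h/2, w_n + (h/2)·k1); w_{n+1} = w_n + h·k2.
t=0.000000, w=1.000000:
  k1 = f(0.000000, 1.000000) = -0.630000
  k2 = f(0.055000, 0.965350) = -0.613075
  w ← 1.000000 + 0.11·(-0.613075) = 0.932562
t=0.110000, w=0.932562:
  k1 = f(0.110000, 0.932562) = -0.597063
  k2 = f(0.165000, 0.899723) = -0.580301
  w ← 0.932562 + 0.11·(-0.580301) = 0.868729
t=0.220000, w=0.868729:
  k1 = f(0.220000, 0.868729) = -0.564514
  k2 = f(0.275000, 0.837680) = -0.548047
  w ← 0.868729 + 0.11·(-0.548047) = 0.808443
w(0.33) ≈ 0.8084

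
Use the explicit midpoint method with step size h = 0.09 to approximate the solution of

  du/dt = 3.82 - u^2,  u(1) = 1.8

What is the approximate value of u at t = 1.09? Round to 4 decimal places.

1.8437

Midpoint: k1 = f(t_n, u_n); k2 = f(t_n + h/2, u_n + (h/2)·k1); u_{n+1} = u_n + h·k2.
t=1.000000, u=1.800000:
  k1 = f(1.000000, 1.800000) = 0.580000
  k2 = f(1.045000, 1.826100) = 0.485359
  u ← 1.800000 + 0.09·0.485359 = 1.843682
u(1.09) ≈ 1.8437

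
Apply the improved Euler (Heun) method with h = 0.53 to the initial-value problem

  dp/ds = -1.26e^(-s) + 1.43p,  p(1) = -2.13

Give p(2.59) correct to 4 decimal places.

Heun: k1 = f(s_n, p_n); k2 = f(s_n + h, p_n + h·k1); p_{n+1} = p_n + (h/2)·(k1 + k2).
s=1.000000, p=-2.130000:
  k1 = f(1.000000, -2.130000) = -3.509428
  k2 = f(1.530000, -3.989997) = -5.978530
  p ← -2.130000 + (0.53/2)·(-3.509428 + (-5.978530)) = -4.644309
s=1.530000, p=-4.644309:
  k1 = f(1.530000, -4.644309) = -6.914197
  k2 = f(2.060000, -8.308833) = -12.042224
  p ← -4.644309 + (0.53/2)·(-6.914197 + (-12.042224)) = -9.667760
s=2.060000, p=-9.667760:
  k1 = f(2.060000, -9.667760) = -13.985489
  k2 = f(2.590000, -17.080070) = -24.519025
  p ← -9.667760 + (0.53/2)·(-13.985489 + (-24.519025)) = -19.871457
p(2.59) ≈ -19.8715

-19.8715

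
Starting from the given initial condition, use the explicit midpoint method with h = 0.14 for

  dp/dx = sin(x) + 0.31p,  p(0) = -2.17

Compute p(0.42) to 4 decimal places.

Midpoint: k1 = f(x_n, p_n); k2 = f(x_n + h/2, p_n + (h/2)·k1); p_{n+1} = p_n + h·k2.
x=0.000000, p=-2.170000:
  k1 = f(0.000000, -2.170000) = -0.672700
  k2 = f(0.070000, -2.217089) = -0.617355
  p ← -2.170000 + 0.14·(-0.617355) = -2.256430
x=0.140000, p=-2.256430:
  k1 = f(0.140000, -2.256430) = -0.559950
  k2 = f(0.210000, -2.295626) = -0.503184
  p ← -2.256430 + 0.14·(-0.503184) = -2.326875
x=0.280000, p=-2.326875:
  k1 = f(0.280000, -2.326875) = -0.444976
  k2 = f(0.350000, -2.358024) = -0.388090
  p ← -2.326875 + 0.14·(-0.388090) = -2.381208
p(0.42) ≈ -2.3812

-2.3812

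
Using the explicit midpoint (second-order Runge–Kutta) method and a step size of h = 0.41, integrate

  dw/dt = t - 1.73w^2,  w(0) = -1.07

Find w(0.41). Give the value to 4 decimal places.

Midpoint: k1 = f(t_n, w_n); k2 = f(t_n + h/2, w_n + (h/2)·k1); w_{n+1} = w_n + h·k2.
t=0.000000, w=-1.070000:
  k1 = f(0.000000, -1.070000) = -1.980677
  k2 = f(0.205000, -1.476039) = -3.564135
  w ← -1.070000 + 0.41·(-3.564135) = -2.531295
w(0.41) ≈ -2.5313

-2.5313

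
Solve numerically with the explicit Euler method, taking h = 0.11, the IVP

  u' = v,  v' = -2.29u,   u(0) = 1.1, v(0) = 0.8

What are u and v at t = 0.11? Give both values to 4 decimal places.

1.1880, 0.5229

Euler on (u,v): u_{n+1} = u_n + h·u', v_{n+1} = v_n + h·v'.
0.000000: (1.100000, 0.800000); f=(0.800000, -2.519000) → (1.188000, 0.522910)
(u(0.11), v(0.11)) ≈ (1.1880, 0.5229)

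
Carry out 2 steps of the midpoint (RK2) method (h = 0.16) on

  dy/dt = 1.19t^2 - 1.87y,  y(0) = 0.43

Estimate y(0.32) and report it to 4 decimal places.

0.2502

Midpoint: k1 = f(t_n, y_n); k2 = f(t_n + h/2, y_n + (h/2)·k1); y_{n+1} = y_n + h·k2.
t=0.000000, y=0.430000:
  k1 = f(0.000000, 0.430000) = -0.804100
  k2 = f(0.080000, 0.365672) = -0.676191
  y ← 0.430000 + 0.16·(-0.676191) = 0.321809
t=0.160000, y=0.321809:
  k1 = f(0.160000, 0.321809) = -0.571320
  k2 = f(0.240000, 0.276104) = -0.447770
  y ← 0.321809 + 0.16·(-0.447770) = 0.250166
y(0.32) ≈ 0.2502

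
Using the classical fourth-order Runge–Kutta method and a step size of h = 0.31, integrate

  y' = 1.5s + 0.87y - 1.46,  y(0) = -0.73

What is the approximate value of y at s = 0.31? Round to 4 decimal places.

-1.3965

RK4: k1 = f(s_n, y_n); k2 = f(s_n + h/2, y_n + (h/2)·k1); k3 = f(s_n + h/2, y_n + (h/2)·k2); k4 = f(s_n + h, y_n + h·k3); y_{n+1} = y_n + (h/6)·(k1 + 2k2 + 2k3 + k4).
s=0.000000, y=-0.730000:
  k1 = f(0.000000, -0.730000) = -2.095100
  k2 = f(0.155000, -1.054740) = -2.145124
  k3 = f(0.155000, -1.062494) = -2.151870
  k4 = f(0.310000, -1.397080) = -2.210459
  y ← -0.730000 + (0.31/6)·(k1 + 2k2 + 2k3 + k4) = -1.396477
y(0.31) ≈ -1.3965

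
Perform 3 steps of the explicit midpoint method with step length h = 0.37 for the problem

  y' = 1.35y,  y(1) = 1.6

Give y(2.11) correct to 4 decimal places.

6.8561

Midpoint: k1 = f(s_n, y_n); k2 = f(s_n + h/2, y_n + (h/2)·k1); y_{n+1} = y_n + h·k2.
s=1.000000, y=1.600000:
  k1 = f(1.000000, 1.600000) = 2.160000
  k2 = f(1.185000, 1.999600) = 2.699460
  y ← 1.600000 + 0.37·2.699460 = 2.598800
s=1.370000, y=2.598800:
  k1 = f(1.370000, 2.598800) = 3.508380
  k2 = f(1.555000, 3.247851) = 4.384598
  y ← 2.598800 + 0.37·4.384598 = 4.221102
s=1.740000, y=4.221102:
  k1 = f(1.740000, 4.221102) = 5.698487
  k2 = f(1.925000, 5.275322) = 7.121684
  y ← 4.221102 + 0.37·7.121684 = 6.856125
y(2.11) ≈ 6.8561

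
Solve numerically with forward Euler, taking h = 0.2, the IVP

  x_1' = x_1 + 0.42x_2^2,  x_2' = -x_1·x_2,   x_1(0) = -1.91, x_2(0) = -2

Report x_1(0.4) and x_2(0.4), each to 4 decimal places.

-1.7055, -3.8453

Euler on (x_1,x_2): x_1_{n+1} = x_1_n + h·x_1', x_2_{n+1} = x_2_n + h·x_2'.
0.000000: (-1.910000, -2.000000); f=(-0.230000, -3.820000) → (-1.956000, -2.764000)
0.200000: (-1.956000, -2.764000); f=(1.252672, -5.406384) → (-1.705466, -3.845277)
(x_1(0.4), x_2(0.4)) ≈ (-1.7055, -3.8453)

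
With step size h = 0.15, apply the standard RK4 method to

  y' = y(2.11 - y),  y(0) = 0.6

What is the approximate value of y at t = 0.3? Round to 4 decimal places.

RK4: k1 = f(t_n, y_n); k2 = f(t_n + h/2, y_n + (h/2)·k1); k3 = f(t_n + h/2, y_n + (h/2)·k2); k4 = f(t_n + h, y_n + h·k3); y_{n+1} = y_n + (h/6)·(k1 + 2k2 + 2k3 + k4).
t=0.000000, y=0.600000:
  k1 = f(0.000000, 0.600000) = 0.906000
  k2 = f(0.075000, 0.667950) = 0.963217
  k3 = f(0.075000, 0.672241) = 0.966521
  k4 = f(0.150000, 0.744978) = 1.016911
  y ← 0.600000 + (0.15/6)·(k1 + 2k2 + 2k3 + k4) = 0.744560
t=0.150000, y=0.744560:
  k1 = f(0.150000, 0.744560) = 1.016652
  k2 = f(0.225000, 0.820809) = 1.058179
  k3 = f(0.225000, 0.823923) = 1.059628
  k4 = f(0.300000, 0.903504) = 1.090074
  y ← 0.744560 + (0.15/6)·(k1 + 2k2 + 2k3 + k4) = 0.903118
y(0.3) ≈ 0.9031

0.9031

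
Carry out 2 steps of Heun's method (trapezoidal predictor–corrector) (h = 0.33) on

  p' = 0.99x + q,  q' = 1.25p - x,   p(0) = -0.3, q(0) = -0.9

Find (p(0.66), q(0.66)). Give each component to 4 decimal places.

-0.8341, -1.5906

Heun on (p,q): k1 = f(x_n, state_n); k2 = f(x_n + h, state_n + h·k1); state_{n+1} = state_n + (h/2)·(k1 + k2).
0.000000: (-0.300000, -0.900000)
  k1 = (-0.900000, -0.375000)
  predictor → (-0.597000, -1.023750)
  k2 = (-0.697050, -1.076250)
  → (-0.563513, -1.139456)
0.330000: (-0.563513, -1.139456)
  k1 = (-0.812756, -1.034392)
  predictor → (-0.831723, -1.480805)
  k2 = (-0.827405, -1.699654)
  → (-0.834140, -1.590574)
(p(0.66), q(0.66)) ≈ (-0.8341, -1.5906)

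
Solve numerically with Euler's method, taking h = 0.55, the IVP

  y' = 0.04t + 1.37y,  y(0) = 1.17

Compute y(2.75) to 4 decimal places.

19.6478

Euler: y_{n+1} = y_n + h·f(t_n, y_n).
t=0.000000, y=1.170000: f=1.602900 → y ← 1.170000 + 0.55·1.602900 = 2.051595
t=0.550000, y=2.051595: f=2.832685 → y ← 2.051595 + 0.55·2.832685 = 3.609572
t=1.100000, y=3.609572: f=4.989113 → y ← 3.609572 + 0.55·4.989113 = 6.353584
t=1.650000, y=6.353584: f=8.770410 → y ← 6.353584 + 0.55·8.770410 = 11.177310
t=2.200000, y=11.177310: f=15.400915 → y ← 11.177310 + 0.55·15.400915 = 19.647813
y(2.75) ≈ 19.6478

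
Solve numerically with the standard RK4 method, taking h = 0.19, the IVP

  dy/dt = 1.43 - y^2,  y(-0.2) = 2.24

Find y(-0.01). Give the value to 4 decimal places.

RK4: k1 = f(t_n, y_n); k2 = f(t_n + h/2, y_n + (h/2)·k1); k3 = f(t_n + h/2, y_n + (h/2)·k2); k4 = f(t_n + h, y_n + h·k3); y_{n+1} = y_n + (h/6)·(k1 + 2k2 + 2k3 + k4).
t=-0.200000, y=2.240000:
  k1 = f(-0.200000, 2.240000) = -3.587600
  k2 = f(-0.105000, 1.899178) = -2.176877
  k3 = f(-0.105000, 2.033197) = -2.703889
  k4 = f(-0.010000, 1.726261) = -1.549978
  y ← 2.240000 + (0.19/6)·(k1 + 2k2 + 2k3 + k4) = 1.768195
y(-0.01) ≈ 1.7682

1.7682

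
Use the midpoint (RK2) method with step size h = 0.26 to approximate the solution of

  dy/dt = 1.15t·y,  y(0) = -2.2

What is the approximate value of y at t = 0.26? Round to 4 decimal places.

-2.2855

Midpoint: k1 = f(t_n, y_n); k2 = f(t_n + h/2, y_n + (h/2)·k1); y_{n+1} = y_n + h·k2.
t=0.000000, y=-2.200000:
  k1 = f(0.000000, -2.200000) = 0.000000
  k2 = f(0.130000, -2.200000) = -0.328900
  y ← -2.200000 + 0.26·(-0.328900) = -2.285514
y(0.26) ≈ -2.2855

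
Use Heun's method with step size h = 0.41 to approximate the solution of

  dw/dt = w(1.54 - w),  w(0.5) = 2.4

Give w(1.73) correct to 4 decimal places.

1.6659

Heun: k1 = f(t_n, w_n); k2 = f(t_n + h, w_n + h·k1); w_{n+1} = w_n + (h/2)·(k1 + k2).
t=0.500000, w=2.400000:
  k1 = f(0.500000, 2.400000) = -2.064000
  k2 = f(0.910000, 1.553760) = -0.021380
  w ← 2.400000 + (0.41/2)·(-2.064000 + (-0.021380)) = 1.972497
t=0.910000, w=1.972497:
  k1 = f(0.910000, 1.972497) = -0.853099
  k2 = f(1.320000, 1.622726) = -0.134242
  w ← 1.972497 + (0.41/2)·(-0.853099 + (-0.134242)) = 1.770092
t=1.320000, w=1.770092:
  k1 = f(1.320000, 1.770092) = -0.407284
  k2 = f(1.730000, 1.603106) = -0.101165
  w ← 1.770092 + (0.41/2)·(-0.407284 + (-0.101165)) = 1.665860
w(1.73) ≈ 1.6659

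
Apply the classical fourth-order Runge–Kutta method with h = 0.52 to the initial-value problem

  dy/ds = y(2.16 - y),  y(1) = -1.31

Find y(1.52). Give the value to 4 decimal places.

RK4: k1 = f(s_n, y_n); k2 = f(s_n + h/2, y_n + (h/2)·k1); k3 = f(s_n + h/2, y_n + (h/2)·k2); k4 = f(s_n + h, y_n + h·k3); y_{n+1} = y_n + (h/6)·(k1 + 2k2 + 2k3 + k4).
s=1.000000, y=-1.310000:
  k1 = f(1.000000, -1.310000) = -4.545700
  k2 = f(1.260000, -2.491882) = -11.591941
  k3 = f(1.260000, -4.323905) = -28.035786
  k4 = f(1.520000, -15.888609) = -286.767275
  y ← -1.310000 + (0.52/6)·(k1 + 2k2 + 2k3 + k4) = -33.425930
y(1.52) ≈ -33.4259

-33.4259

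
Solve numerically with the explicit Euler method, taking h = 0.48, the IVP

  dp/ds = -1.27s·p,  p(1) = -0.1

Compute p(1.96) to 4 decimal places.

-0.0038

Euler: p_{n+1} = p_n + h·f(s_n, p_n).
s=1.000000, p=-0.100000: f=0.127000 → p ← -0.100000 + 0.48·0.127000 = -0.039040
s=1.480000, p=-0.039040: f=0.073380 → p ← -0.039040 + 0.48·0.073380 = -0.003818
p(1.96) ≈ -0.0038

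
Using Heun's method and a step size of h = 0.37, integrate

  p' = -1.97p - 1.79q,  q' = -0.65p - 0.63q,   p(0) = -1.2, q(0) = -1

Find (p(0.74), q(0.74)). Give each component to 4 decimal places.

0.0048, -0.5831

Heun on (p,q): k1 = f(t_n, state_n); k2 = f(t_n + h, state_n + h·k1); state_{n+1} = state_n + (h/2)·(k1 + k2).
0.000000: (-1.200000, -1.000000)
  k1 = (4.154000, 1.410000)
  predictor → (0.336980, -0.478300)
  k2 = (0.192306, 0.082292)
  → (-0.395933, -0.723926)
0.370000: (-0.395933, -0.723926)
  k1 = (2.075816, 0.713430)
  predictor → (0.372119, -0.459957)
  k2 = (0.090249, 0.047896)
  → (0.004789, -0.583081)
(p(0.74), q(0.74)) ≈ (0.0048, -0.5831)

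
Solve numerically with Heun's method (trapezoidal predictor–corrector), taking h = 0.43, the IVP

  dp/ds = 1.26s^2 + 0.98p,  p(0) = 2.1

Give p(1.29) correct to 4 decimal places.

8.4928

Heun: k1 = f(s_n, p_n); k2 = f(s_n + h, p_n + h·k1); p_{n+1} = p_n + (h/2)·(k1 + k2).
s=0.000000, p=2.100000:
  k1 = f(0.000000, 2.100000) = 2.058000
  k2 = f(0.430000, 2.984940) = 3.158215
  p ← 2.100000 + (0.43/2)·(2.058000 + 3.158215) = 3.221486
s=0.430000, p=3.221486:
  k1 = f(0.430000, 3.221486) = 3.390031
  k2 = f(0.860000, 4.679199) = 5.517511
  p ← 3.221486 + (0.43/2)·(3.390031 + 5.517511) = 5.136608
s=0.860000, p=5.136608:
  k1 = f(0.860000, 5.136608) = 5.965772
  k2 = f(1.290000, 7.701890) = 9.644618
  p ← 5.136608 + (0.43/2)·(5.965772 + 9.644618) = 8.492842
p(1.29) ≈ 8.4928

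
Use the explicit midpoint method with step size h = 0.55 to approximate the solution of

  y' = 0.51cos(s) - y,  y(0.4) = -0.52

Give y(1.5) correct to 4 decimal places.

-0.0488

Midpoint: k1 = f(s_n, y_n); k2 = f(s_n + h/2, y_n + (h/2)·k1); y_{n+1} = y_n + h·k2.
s=0.400000, y=-0.520000:
  k1 = f(0.400000, -0.520000) = 0.989741
  k2 = f(0.675000, -0.247821) = 0.645982
  y ← -0.520000 + 0.55·0.645982 = -0.164710
s=0.950000, y=-0.164710:
  k1 = f(0.950000, -0.164710) = 0.461368
  k2 = f(1.225000, -0.037834) = 0.210696
  y ← -0.164710 + 0.55·0.210696 = -0.048827
y(1.5) ≈ -0.0488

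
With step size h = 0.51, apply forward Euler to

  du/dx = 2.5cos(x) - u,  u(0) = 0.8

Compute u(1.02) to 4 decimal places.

1.9296

Euler: u_{n+1} = u_n + h·f(x_n, u_n).
x=0.000000, u=0.800000: f=1.700000 → u ← 0.800000 + 0.51·1.700000 = 1.667000
x=0.510000, u=1.667000: f=0.514861 → u ← 1.667000 + 0.51·0.514861 = 1.929579
u(1.02) ≈ 1.9296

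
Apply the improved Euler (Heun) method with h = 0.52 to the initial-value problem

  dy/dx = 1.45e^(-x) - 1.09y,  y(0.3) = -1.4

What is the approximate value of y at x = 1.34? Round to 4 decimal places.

-0.1526

Heun: k1 = f(x_n, y_n); k2 = f(x_n + h, y_n + h·k1); y_{n+1} = y_n + (h/2)·(k1 + k2).
x=0.300000, y=-1.400000:
  k1 = f(0.300000, -1.400000) = 2.600186
  k2 = f(0.820000, -0.047903) = 0.690840
  y ← -1.400000 + (0.52/2)·(2.600186 + 0.690840) = -0.544333
x=0.820000, y=-0.544333:
  k1 = f(0.820000, -0.544333) = 1.231949
  k2 = f(1.340000, 0.096280) = 0.274731
  y ← -0.544333 + (0.52/2)·(1.231949 + 0.274731) = -0.152596
y(1.34) ≈ -0.1526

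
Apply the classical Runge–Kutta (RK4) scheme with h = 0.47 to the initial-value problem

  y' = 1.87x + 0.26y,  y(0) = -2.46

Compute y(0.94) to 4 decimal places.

RK4: k1 = f(x_n, y_n); k2 = f(x_n + h/2, y_n + (h/2)·k1); k3 = f(x_n + h/2, y_n + (h/2)·k2); k4 = f(x_n + h, y_n + h·k3); y_{n+1} = y_n + (h/6)·(k1 + 2k2 + 2k3 + k4).
x=0.000000, y=-2.460000:
  k1 = f(0.000000, -2.460000) = -0.639600
  k2 = f(0.235000, -2.610306) = -0.239230
  k3 = f(0.235000, -2.516219) = -0.214767
  k4 = f(0.470000, -2.560940) = 0.213055
  y ← -2.460000 + (0.47/6)·(k1 + 2k2 + 2k3 + k4) = -2.564539
x=0.470000, y=-2.564539:
  k1 = f(0.470000, -2.564539) = 0.212120
  k2 = f(0.705000, -2.514691) = 0.664530
  k3 = f(0.705000, -2.408374) = 0.692173
  k4 = f(0.940000, -2.239218) = 1.175603
  y ← -2.564539 + (0.47/6)·(k1 + 2k2 + 2k3 + k4) = -2.243284
y(0.94) ≈ -2.2433

-2.2433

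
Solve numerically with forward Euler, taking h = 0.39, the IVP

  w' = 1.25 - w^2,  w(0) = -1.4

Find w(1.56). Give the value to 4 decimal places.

Euler: w_{n+1} = w_n + h·f(x_n, w_n).
x=0.000000, w=-1.400000: f=-0.710000 → w ← -1.400000 + 0.39·(-0.710000) = -1.676900
x=0.390000, w=-1.676900: f=-1.561994 → w ← -1.676900 + 0.39·(-1.561994) = -2.286078
x=0.780000, w=-2.286078: f=-3.976150 → w ← -2.286078 + 0.39·(-3.976150) = -3.836776
x=1.170000, w=-3.836776: f=-13.470851 → w ← -3.836776 + 0.39·(-13.470851) = -9.090408
w(1.56) ≈ -9.0904

-9.0904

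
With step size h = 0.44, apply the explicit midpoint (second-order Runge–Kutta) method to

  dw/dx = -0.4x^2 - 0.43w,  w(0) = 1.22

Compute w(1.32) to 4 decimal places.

0.4275

Midpoint: k1 = f(x_n, w_n); k2 = f(x_n + h/2, w_n + (h/2)·k1); w_{n+1} = w_n + h·k2.
x=0.000000, w=1.220000:
  k1 = f(0.000000, 1.220000) = -0.524600
  k2 = f(0.220000, 1.104588) = -0.494333
  w ← 1.220000 + 0.44·(-0.494333) = 1.002494
x=0.440000, w=1.002494:
  k1 = f(0.440000, 1.002494) = -0.508512
  k2 = f(0.660000, 0.890621) = -0.557207
  w ← 1.002494 + 0.44·(-0.557207) = 0.757322
x=0.880000, w=0.757322:
  k1 = f(0.880000, 0.757322) = -0.635409
  k2 = f(1.100000, 0.617533) = -0.749539
  w ← 0.757322 + 0.44·(-0.749539) = 0.427525
w(1.32) ≈ 0.4275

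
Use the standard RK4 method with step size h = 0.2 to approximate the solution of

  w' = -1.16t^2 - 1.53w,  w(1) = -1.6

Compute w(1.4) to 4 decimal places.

-1.3890

RK4: k1 = f(t_n, w_n); k2 = f(t_n + h/2, w_n + (h/2)·k1); k3 = f(t_n + h/2, w_n + (h/2)·k2); k4 = f(t_n + h, w_n + h·k3); w_{n+1} = w_n + (h/6)·(k1 + 2k2 + 2k3 + k4).
t=1.000000, w=-1.600000:
  k1 = f(1.000000, -1.600000) = 1.288000
  k2 = f(1.100000, -1.471200) = 0.847336
  k3 = f(1.100000, -1.515266) = 0.914758
  k4 = f(1.200000, -1.417048) = 0.497684
  w ← -1.600000 + (0.2/6)·(k1 + 2k2 + 2k3 + k4) = -1.423004
t=1.200000, w=-1.423004:
  k1 = f(1.200000, -1.423004) = 0.506797
  k2 = f(1.300000, -1.372325) = 0.139257
  k3 = f(1.300000, -1.409079) = 0.195490
  k4 = f(1.400000, -1.383906) = -0.156223
  w ← -1.423004 + (0.2/6)·(k1 + 2k2 + 2k3 + k4) = -1.389002
w(1.4) ≈ -1.3890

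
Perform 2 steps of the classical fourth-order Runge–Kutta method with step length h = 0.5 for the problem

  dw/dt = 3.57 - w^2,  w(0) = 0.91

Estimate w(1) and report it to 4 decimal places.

1.8148

RK4: k1 = f(t_n, w_n); k2 = f(t_n + h/2, w_n + (h/2)·k1); k3 = f(t_n + h/2, w_n + (h/2)·k2); k4 = f(t_n + h, w_n + h·k3); w_{n+1} = w_n + (h/6)·(k1 + 2k2 + 2k3 + k4).
t=0.000000, w=0.910000:
  k1 = f(0.000000, 0.910000) = 2.741900
  k2 = f(0.250000, 1.595475) = 1.024460
  k3 = f(0.250000, 1.166115) = 2.210176
  k4 = f(0.500000, 2.015088) = -0.490580
  w ← 0.910000 + (0.5/6)·(k1 + 2k2 + 2k3 + k4) = 1.636716
t=0.500000, w=1.636716:
  k1 = f(0.500000, 1.636716) = 0.891161
  k2 = f(0.750000, 1.859506) = 0.112237
  k3 = f(0.750000, 1.664775) = 0.798524
  k4 = f(1.000000, 2.035978) = -0.575206
  w ← 1.636716 + (0.5/6)·(k1 + 2k2 + 2k3 + k4) = 1.814839
w(1) ≈ 1.8148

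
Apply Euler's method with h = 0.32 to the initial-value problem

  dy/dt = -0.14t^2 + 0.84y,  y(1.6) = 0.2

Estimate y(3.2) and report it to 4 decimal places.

-1.0829

Euler: y_{n+1} = y_n + h·f(t_n, y_n).
t=1.600000, y=0.200000: f=-0.190400 → y ← 0.200000 + 0.32·(-0.190400) = 0.139072
t=1.920000, y=0.139072: f=-0.399276 → y ← 0.139072 + 0.32·(-0.399276) = 0.011304
t=2.240000, y=0.011304: f=-0.692969 → y ← 0.011304 + 0.32·(-0.692969) = -0.210446
t=2.560000, y=-0.210446: f=-1.094279 → y ← -0.210446 + 0.32·(-1.094279) = -0.560615
t=2.880000, y=-0.560615: f=-1.632133 → y ← -0.560615 + 0.32·(-1.632133) = -1.082898
y(3.2) ≈ -1.0829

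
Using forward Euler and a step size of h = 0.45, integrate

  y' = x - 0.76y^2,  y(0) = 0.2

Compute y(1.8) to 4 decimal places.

Euler: y_{n+1} = y_n + h·f(x_n, y_n).
x=0.000000, y=0.200000: f=-0.030400 → y ← 0.200000 + 0.45·(-0.030400) = 0.186320
x=0.450000, y=0.186320: f=0.423616 → y ← 0.186320 + 0.45·0.423616 = 0.376947
x=0.900000, y=0.376947: f=0.792012 → y ← 0.376947 + 0.45·0.792012 = 0.733353
x=1.350000, y=0.733353: f=0.941267 → y ← 0.733353 + 0.45·0.941267 = 1.156923
y(1.8) ≈ 1.1569

1.1569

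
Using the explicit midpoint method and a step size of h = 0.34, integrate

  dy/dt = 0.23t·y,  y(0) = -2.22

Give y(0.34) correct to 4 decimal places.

-2.2495

Midpoint: k1 = f(t_n, y_n); k2 = f(t_n + h/2, y_n + (h/2)·k1); y_{n+1} = y_n + h·k2.
t=0.000000, y=-2.220000:
  k1 = f(0.000000, -2.220000) = 0.000000
  k2 = f(0.170000, -2.220000) = -0.086802
  y ← -2.220000 + 0.34·(-0.086802) = -2.249513
y(0.34) ≈ -2.2495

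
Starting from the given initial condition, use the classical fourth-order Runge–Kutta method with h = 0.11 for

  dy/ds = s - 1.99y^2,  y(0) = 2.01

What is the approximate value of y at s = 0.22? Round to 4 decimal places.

RK4: k1 = f(s_n, y_n); k2 = f(s_n + h/2, y_n + (h/2)·k1); k3 = f(s_n + h/2, y_n + (h/2)·k2); k4 = f(s_n + h, y_n + h·k3); y_{n+1} = y_n + (h/6)·(k1 + 2k2 + 2k3 + k4).
s=0.000000, y=2.010000:
  k1 = f(0.000000, 2.010000) = -8.039799
  k2 = f(0.055000, 1.567811) = -4.836483
  k3 = f(0.055000, 1.743993) = -5.997611
  k4 = f(0.110000, 1.350263) = -3.518187
  y ← 2.010000 + (0.11/6)·(k1 + 2k2 + 2k3 + k4) = 1.400853
s=0.110000, y=1.400853:
  k1 = f(0.110000, 1.400853) = -3.795157
  k2 = f(0.165000, 1.192120) = -2.663088
  k3 = f(0.165000, 1.254384) = -2.966222
  k4 = f(0.220000, 1.074569) = -2.077850
  y ← 1.400853 + (0.11/6)·(k1 + 2k2 + 2k3 + k4) = 1.086774
y(0.22) ≈ 1.0868

1.0868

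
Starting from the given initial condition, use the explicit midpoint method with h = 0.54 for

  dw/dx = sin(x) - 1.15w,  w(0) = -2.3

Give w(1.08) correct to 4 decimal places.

Midpoint: k1 = f(x_n, w_n); k2 = f(x_n + h/2, w_n + (h/2)·k1); w_{n+1} = w_n + h·k2.
x=0.000000, w=-2.300000:
  k1 = f(0.000000, -2.300000) = 2.645000
  k2 = f(0.270000, -1.585850) = 2.090459
  w ← -2.300000 + 0.54·2.090459 = -1.171152
x=0.540000, w=-1.171152:
  k1 = f(0.540000, -1.171152) = 1.860961
  k2 = f(0.810000, -0.668693) = 1.493284
  w ← -1.171152 + 0.54·1.493284 = -0.364779
w(1.08) ≈ -0.3648

-0.3648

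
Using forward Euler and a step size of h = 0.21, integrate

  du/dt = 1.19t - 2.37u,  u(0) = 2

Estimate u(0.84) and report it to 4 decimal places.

0.3507

Euler: u_{n+1} = u_n + h·f(t_n, u_n).
t=0.000000, u=2.000000: f=-4.740000 → u ← 2.000000 + 0.21·(-4.740000) = 1.004600
t=0.210000, u=1.004600: f=-2.131002 → u ← 1.004600 + 0.21·(-2.131002) = 0.557090
t=0.420000, u=0.557090: f=-0.820502 → u ← 0.557090 + 0.21·(-0.820502) = 0.384784
t=0.630000, u=0.384784: f=-0.162238 → u ← 0.384784 + 0.21·(-0.162238) = 0.350714
u(0.84) ≈ 0.3507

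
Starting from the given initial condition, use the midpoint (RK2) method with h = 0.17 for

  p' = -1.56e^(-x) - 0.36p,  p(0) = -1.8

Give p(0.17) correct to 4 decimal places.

Midpoint: k1 = f(x_n, p_n); k2 = f(x_n + h/2, p_n + (h/2)·k1); p_{n+1} = p_n + h·k2.
x=0.000000, p=-1.800000:
  k1 = f(0.000000, -1.800000) = -0.912000
  k2 = f(0.085000, -1.877520) = -0.756972
  p ← -1.800000 + 0.17·(-0.756972) = -1.928685
p(0.17) ≈ -1.9287

-1.9287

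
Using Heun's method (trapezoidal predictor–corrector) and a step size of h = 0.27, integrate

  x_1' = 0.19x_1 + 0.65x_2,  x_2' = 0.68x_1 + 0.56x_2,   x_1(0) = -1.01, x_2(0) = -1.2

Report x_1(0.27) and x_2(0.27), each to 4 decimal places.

-1.3113, -1.6187

Heun on (x_1,x_2): k1 = f(t_n, state_n); k2 = f(t_n + h, state_n + h·k1); state_{n+1} = state_n + (h/2)·(k1 + k2).
0.000000: (-1.010000, -1.200000)
  k1 = (-0.971900, -1.358800)
  predictor → (-1.272413, -1.566876)
  k2 = (-1.260228, -1.742691)
  → (-1.311337, -1.618701)
(x_1(0.27), x_2(0.27)) ≈ (-1.3113, -1.6187)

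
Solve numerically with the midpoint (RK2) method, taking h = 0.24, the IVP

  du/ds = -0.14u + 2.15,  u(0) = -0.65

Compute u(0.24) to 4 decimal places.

-0.1212

Midpoint: k1 = f(s_n, u_n); k2 = f(s_n + h/2, u_n + (h/2)·k1); u_{n+1} = u_n + h·k2.
s=0.000000, u=-0.650000:
  k1 = f(0.000000, -0.650000) = 2.241000
  k2 = f(0.120000, -0.381080) = 2.203351
  u ← -0.650000 + 0.24·2.203351 = -0.121196
u(0.24) ≈ -0.1212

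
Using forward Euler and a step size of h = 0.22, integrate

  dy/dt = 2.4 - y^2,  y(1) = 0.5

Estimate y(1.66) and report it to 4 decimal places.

1.4531

Euler: y_{n+1} = y_n + h·f(t_n, y_n).
t=1.000000, y=0.500000: f=2.150000 → y ← 0.500000 + 0.22·2.150000 = 0.973000
t=1.220000, y=0.973000: f=1.453271 → y ← 0.973000 + 0.22·1.453271 = 1.292720
t=1.440000, y=1.292720: f=0.728876 → y ← 1.292720 + 0.22·0.728876 = 1.453072
y(1.66) ≈ 1.4531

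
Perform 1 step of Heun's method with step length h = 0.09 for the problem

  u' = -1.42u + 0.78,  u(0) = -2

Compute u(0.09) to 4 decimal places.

Heun: k1 = f(t_n, u_n); k2 = f(t_n + h, u_n + h·k1); u_{n+1} = u_n + (h/2)·(k1 + k2).
t=0.000000, u=-2.000000:
  k1 = f(0.000000, -2.000000) = 3.620000
  k2 = f(0.090000, -1.674200) = 3.157364
  u ← -2.000000 + (0.09/2)·(3.620000 + 3.157364) = -1.695019
u(0.09) ≈ -1.6950

-1.6950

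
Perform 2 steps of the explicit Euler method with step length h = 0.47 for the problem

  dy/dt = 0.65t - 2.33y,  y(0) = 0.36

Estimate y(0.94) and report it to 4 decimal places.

0.1468

Euler: y_{n+1} = y_n + h·f(t_n, y_n).
t=0.000000, y=0.360000: f=-0.838800 → y ← 0.360000 + 0.47·(-0.838800) = -0.034236
t=0.470000, y=-0.034236: f=0.385270 → y ← -0.034236 + 0.47·0.385270 = 0.146841
y(0.94) ≈ 0.1468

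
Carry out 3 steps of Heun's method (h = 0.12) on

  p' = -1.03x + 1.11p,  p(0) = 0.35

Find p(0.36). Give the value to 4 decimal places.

0.4461

Heun: k1 = f(x_n, p_n); k2 = f(x_n + h, p_n + h·k1); p_{n+1} = p_n + (h/2)·(k1 + k2).
x=0.000000, p=0.350000:
  k1 = f(0.000000, 0.350000) = 0.388500
  k2 = f(0.120000, 0.396620) = 0.316648
  p ← 0.350000 + (0.12/2)·(0.388500 + 0.316648) = 0.392309
x=0.120000, p=0.392309:
  k1 = f(0.120000, 0.392309) = 0.311863
  k2 = f(0.240000, 0.429732) = 0.229803
  p ← 0.392309 + (0.12/2)·(0.311863 + 0.229803) = 0.424809
x=0.240000, p=0.424809:
  k1 = f(0.240000, 0.424809) = 0.224338
  k2 = f(0.360000, 0.451729) = 0.130620
  p ← 0.424809 + (0.12/2)·(0.224338 + 0.130620) = 0.446106
p(0.36) ≈ 0.4461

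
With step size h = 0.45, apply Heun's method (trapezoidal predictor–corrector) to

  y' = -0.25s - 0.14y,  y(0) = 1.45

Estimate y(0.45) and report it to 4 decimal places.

Heun: k1 = f(s_n, y_n); k2 = f(s_n + h, y_n + h·k1); y_{n+1} = y_n + (h/2)·(k1 + k2).
s=0.000000, y=1.450000:
  k1 = f(0.000000, 1.450000) = -0.203000
  k2 = f(0.450000, 1.358650) = -0.302711
  y ← 1.450000 + (0.45/2)·(-0.203000 + (-0.302711)) = 1.336215
y(0.45) ≈ 1.3362

1.3362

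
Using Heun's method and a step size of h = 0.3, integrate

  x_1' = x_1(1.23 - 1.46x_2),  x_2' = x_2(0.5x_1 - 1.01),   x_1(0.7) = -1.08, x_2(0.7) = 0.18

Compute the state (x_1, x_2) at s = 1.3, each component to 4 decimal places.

-2.0317, 0.0678

Heun on (x_1,x_2): k1 = f(s_n, state_n); k2 = f(s_n + h, state_n + h·k1); state_{n+1} = state_n + (h/2)·(k1 + k2).
0.700000: (-1.080000, 0.180000)
  k1 = (-1.044576, -0.279000)
  predictor → (-1.393373, 0.096300)
  k2 = (-1.517943, -0.164354)
  → (-1.464378, 0.113497)
1.000000: (-1.464378, 0.113497)
  k1 = (-1.558529, -0.197733)
  predictor → (-1.931937, 0.054177)
  k2 = (-2.223469, -0.107052)
  → (-2.031678, 0.067779)
(x_1(1.3), x_2(1.3)) ≈ (-2.0317, 0.0678)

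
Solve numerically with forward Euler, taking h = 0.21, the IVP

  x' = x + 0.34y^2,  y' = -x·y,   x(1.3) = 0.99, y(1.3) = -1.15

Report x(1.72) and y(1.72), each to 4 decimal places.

1.6230, -0.6637

Euler on (x,y): x_{n+1} = x_n + h·x', y_{n+1} = y_n + h·y'.
1.300000: (0.990000, -1.150000); f=(1.439650, 1.138500) → (1.292326, -0.910915)
1.510000: (1.292326, -0.910915); f=(1.574447, 1.177200) → (1.622960, -0.663703)
(x(1.72), y(1.72)) ≈ (1.6230, -0.6637)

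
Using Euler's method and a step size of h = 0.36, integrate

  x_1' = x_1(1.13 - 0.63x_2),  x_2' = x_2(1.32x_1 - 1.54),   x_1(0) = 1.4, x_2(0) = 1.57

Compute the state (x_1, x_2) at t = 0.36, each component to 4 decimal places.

Euler on (x_1,x_2): x_1_{n+1} = x_1_n + h·x_1', x_2_{n+1} = x_2_n + h·x_2'.
0.000000: (1.400000, 1.570000); f=(0.197260, 0.483560) → (1.471014, 1.744082)
(x_1(0.36), x_2(0.36)) ≈ (1.4710, 1.7441)

1.4710, 1.7441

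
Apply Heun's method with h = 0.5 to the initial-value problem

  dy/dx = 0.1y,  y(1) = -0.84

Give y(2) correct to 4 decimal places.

-0.9283

Heun: k1 = f(x_n, y_n); k2 = f(x_n + h, y_n + h·k1); y_{n+1} = y_n + (h/2)·(k1 + k2).
x=1.000000, y=-0.840000:
  k1 = f(1.000000, -0.840000) = -0.084000
  k2 = f(1.500000, -0.882000) = -0.088200
  y ← -0.840000 + (0.5/2)·(-0.084000 + (-0.088200)) = -0.883050
x=1.500000, y=-0.883050:
  k1 = f(1.500000, -0.883050) = -0.088305
  k2 = f(2.000000, -0.927203) = -0.092720
  y ← -0.883050 + (0.5/2)·(-0.088305 + (-0.092720)) = -0.928306
y(2) ≈ -0.9283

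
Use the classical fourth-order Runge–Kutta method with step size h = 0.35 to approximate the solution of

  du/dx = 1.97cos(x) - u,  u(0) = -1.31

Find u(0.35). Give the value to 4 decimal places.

-0.3544

RK4: k1 = f(x_n, u_n); k2 = f(x_n + h/2, u_n + (h/2)·k1); k3 = f(x_n + h/2, u_n + (h/2)·k2); k4 = f(x_n + h, u_n + h·k3); u_{n+1} = u_n + (h/6)·(k1 + 2k2 + 2k3 + k4).
x=0.000000, u=-1.310000:
  k1 = f(0.000000, -1.310000) = 3.280000
  k2 = f(0.175000, -0.736000) = 2.675911
  k3 = f(0.175000, -0.841716) = 2.781627
  k4 = f(0.350000, -0.336431) = 2.186995
  u ← -1.310000 + (0.35/6)·(k1 + 2k2 + 2k3 + k4) = -0.354379
u(0.35) ≈ -0.3544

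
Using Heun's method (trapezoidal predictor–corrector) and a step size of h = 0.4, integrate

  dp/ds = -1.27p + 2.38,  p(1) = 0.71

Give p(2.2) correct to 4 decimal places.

Heun: k1 = f(s_n, p_n); k2 = f(s_n + h, p_n + h·k1); p_{n+1} = p_n + (h/2)·(k1 + k2).
s=1.000000, p=0.710000:
  k1 = f(1.000000, 0.710000) = 1.478300
  k2 = f(1.400000, 1.301320) = 0.727324
  p ← 0.710000 + (0.4/2)·(1.478300 + 0.727324) = 1.151125
s=1.400000, p=1.151125:
  k1 = f(1.400000, 1.151125) = 0.918072
  k2 = f(1.800000, 1.518353) = 0.451691
  p ← 1.151125 + (0.4/2)·(0.918072 + 0.451691) = 1.425077
s=1.800000, p=1.425077:
  k1 = f(1.800000, 1.425077) = 0.570152
  k2 = f(2.200000, 1.653138) = 0.280515
  p ← 1.425077 + (0.4/2)·(0.570152 + 0.280515) = 1.595211
p(2.2) ≈ 1.5952

1.5952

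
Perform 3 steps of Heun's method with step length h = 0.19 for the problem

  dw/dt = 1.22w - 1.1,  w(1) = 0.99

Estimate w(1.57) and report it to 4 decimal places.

Heun: k1 = f(t_n, w_n); k2 = f(t_n + h, w_n + h·k1); w_{n+1} = w_n + (h/2)·(k1 + k2).
t=1.000000, w=0.990000:
  k1 = f(1.000000, 0.990000) = 0.107800
  k2 = f(1.190000, 1.010482) = 0.132788
  w ← 0.990000 + (0.19/2)·(0.107800 + 0.132788) = 1.012856
t=1.190000, w=1.012856:
  k1 = f(1.190000, 1.012856) = 0.135684
  k2 = f(1.380000, 1.038636) = 0.167136
  w ← 1.012856 + (0.19/2)·(0.135684 + 0.167136) = 1.041624
t=1.380000, w=1.041624:
  k1 = f(1.380000, 1.041624) = 0.170781
  k2 = f(1.570000, 1.074072) = 0.210368
  w ← 1.041624 + (0.19/2)·(0.170781 + 0.210368) = 1.077833
w(1.57) ≈ 1.0778

1.0778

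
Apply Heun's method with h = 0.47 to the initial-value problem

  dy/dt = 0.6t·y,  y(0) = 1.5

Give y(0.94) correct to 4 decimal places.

Heun: k1 = f(t_n, y_n); k2 = f(t_n + h, y_n + h·k1); y_{n+1} = y_n + (h/2)·(k1 + k2).
t=0.000000, y=1.500000:
  k1 = f(0.000000, 1.500000) = 0.000000
  k2 = f(0.470000, 1.500000) = 0.423000
  y ← 1.500000 + (0.47/2)·(0.000000 + 0.423000) = 1.599405
t=0.470000, y=1.599405:
  k1 = f(0.470000, 1.599405) = 0.451032
  k2 = f(0.940000, 1.811390) = 1.021624
  y ← 1.599405 + (0.47/2)·(0.451032 + 1.021624) = 1.945479
y(0.94) ≈ 1.9455

1.9455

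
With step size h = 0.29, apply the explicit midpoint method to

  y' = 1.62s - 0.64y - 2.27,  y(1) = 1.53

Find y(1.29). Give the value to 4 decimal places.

1.1695

Midpoint: k1 = f(s_n, y_n); k2 = f(s_n + h/2, y_n + (h/2)·k1); y_{n+1} = y_n + h·k2.
s=1.000000, y=1.530000:
  k1 = f(1.000000, 1.530000) = -1.629200
  k2 = f(1.145000, 1.293766) = -1.243110
  y ← 1.530000 + 0.29·(-1.243110) = 1.169498
y(1.29) ≈ 1.1695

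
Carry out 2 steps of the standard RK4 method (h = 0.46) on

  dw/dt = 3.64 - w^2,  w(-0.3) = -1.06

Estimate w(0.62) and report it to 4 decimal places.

1.5133

RK4: k1 = f(t_n, w_n); k2 = f(t_n + h/2, w_n + (h/2)·k1); k3 = f(t_n + h/2, w_n + (h/2)·k2); k4 = f(t_n + h, w_n + h·k3); w_{n+1} = w_n + (h/6)·(k1 + 2k2 + 2k3 + k4).
t=-0.300000, w=-1.060000:
  k1 = f(-0.300000, -1.060000) = 2.516400
  k2 = f(-0.070000, -0.481228) = 3.408420
  k3 = f(-0.070000, -0.276063) = 3.563789
  k4 = f(0.160000, 0.579343) = 3.304362
  w ← -1.060000 + (0.46/6)·(k1 + 2k2 + 2k3 + k4) = 0.455330
t=0.160000, w=0.455330:
  k1 = f(0.160000, 0.455330) = 3.432674
  k2 = f(0.390000, 1.244845) = 2.090360
  k3 = f(0.390000, 0.936113) = 2.763692
  k4 = f(0.620000, 1.726629) = 0.658753
  w ← 0.455330 + (0.46/6)·(k1 + 2k2 + 2k3 + k4) = 1.513294
w(0.62) ≈ 1.5133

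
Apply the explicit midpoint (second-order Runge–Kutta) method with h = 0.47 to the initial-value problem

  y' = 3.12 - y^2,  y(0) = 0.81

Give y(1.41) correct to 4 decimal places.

1.6214

Midpoint: k1 = f(t_n, y_n); k2 = f(t_n + h/2, y_n + (h/2)·k1); y_{n+1} = y_n + h·k2.
t=0.000000, y=0.810000:
  k1 = f(0.000000, 0.810000) = 2.463900
  k2 = f(0.235000, 1.389016) = 1.190633
  y ← 0.810000 + 0.47·1.190633 = 1.369598
t=0.470000, y=1.369598:
  k1 = f(0.470000, 1.369598) = 1.244202
  k2 = f(0.705000, 1.661985) = 0.357805
  y ← 1.369598 + 0.47·0.357805 = 1.537766
t=0.940000, y=1.537766:
  k1 = f(0.940000, 1.537766) = 0.755275
  k2 = f(1.175000, 1.715256) = 0.177897
  y ← 1.537766 + 0.47·0.177897 = 1.621378
y(1.41) ≈ 1.6214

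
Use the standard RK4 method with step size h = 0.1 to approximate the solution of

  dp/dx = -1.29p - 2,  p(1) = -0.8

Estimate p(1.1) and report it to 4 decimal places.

-0.8908

RK4: k1 = f(x_n, p_n); k2 = f(x_n + h/2, p_n + (h/2)·k1); k3 = f(x_n + h/2, p_n + (h/2)·k2); k4 = f(x_n + h, p_n + h·k3); p_{n+1} = p_n + (h/6)·(k1 + 2k2 + 2k3 + k4).
x=1.000000, p=-0.800000:
  k1 = f(1.000000, -0.800000) = -0.968000
  k2 = f(1.050000, -0.848400) = -0.905564
  k3 = f(1.050000, -0.845278) = -0.909591
  k4 = f(1.100000, -0.890959) = -0.850663
  p ← -0.800000 + (0.1/6)·(k1 + 2k2 + 2k3 + k4) = -0.890816
p(1.1) ≈ -0.8908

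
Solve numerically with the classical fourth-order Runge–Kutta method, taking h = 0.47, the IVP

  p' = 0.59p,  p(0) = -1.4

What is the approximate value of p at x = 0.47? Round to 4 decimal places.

RK4: k1 = f(x_n, p_n); k2 = f(x_n + h/2, p_n + (h/2)·k1); k3 = f(x_n + h/2, p_n + (h/2)·k2); k4 = f(x_n + h, p_n + h·k3); p_{n+1} = p_n + (h/6)·(k1 + 2k2 + 2k3 + k4).
x=0.000000, p=-1.400000:
  k1 = f(0.000000, -1.400000) = -0.826000
  k2 = f(0.235000, -1.594110) = -0.940525
  k3 = f(0.235000, -1.621023) = -0.956404
  k4 = f(0.470000, -1.849510) = -1.091211
  p ← -1.400000 + (0.47/6)·(k1 + 2k2 + 2k3 + k4) = -1.847367
p(0.47) ≈ -1.8474

-1.8474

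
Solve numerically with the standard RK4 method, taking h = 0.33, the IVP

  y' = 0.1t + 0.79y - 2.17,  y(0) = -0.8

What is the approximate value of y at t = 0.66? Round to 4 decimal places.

-3.2012

RK4: k1 = f(t_n, y_n); k2 = f(t_n + h/2, y_n + (h/2)·k1); k3 = f(t_n + h/2, y_n + (h/2)·k2); k4 = f(t_n + h, y_n + h·k3); y_{n+1} = y_n + (h/6)·(k1 + 2k2 + 2k3 + k4).
t=0.000000, y=-0.800000:
  k1 = f(0.000000, -0.800000) = -2.802000
  k2 = f(0.165000, -1.262330) = -3.150741
  k3 = f(0.165000, -1.319872) = -3.196199
  k4 = f(0.330000, -1.854746) = -3.602249
  y ← -0.800000 + (0.33/6)·(k1 + 2k2 + 2k3 + k4) = -1.850397
t=0.330000, y=-1.850397:
  k1 = f(0.330000, -1.850397) = -3.598814
  k2 = f(0.495000, -2.444201) = -4.051419
  k3 = f(0.495000, -2.518881) = -4.110416
  k4 = f(0.660000, -3.206834) = -4.637399
  y ← -1.850397 + (0.33/6)·(k1 + 2k2 + 2k3 + k4) = -3.201191
y(0.66) ≈ -3.2012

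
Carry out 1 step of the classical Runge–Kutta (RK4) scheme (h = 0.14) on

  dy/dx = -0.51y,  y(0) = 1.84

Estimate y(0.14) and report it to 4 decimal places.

1.7132

RK4: k1 = f(x_n, y_n); k2 = f(x_n + h/2, y_n + (h/2)·k1); k3 = f(x_n + h/2, y_n + (h/2)·k2); k4 = f(x_n + h, y_n + h·k3); y_{n+1} = y_n + (h/6)·(k1 + 2k2 + 2k3 + k4).
x=0.000000, y=1.840000:
  k1 = f(0.000000, 1.840000) = -0.938400
  k2 = f(0.070000, 1.774312) = -0.904899
  k3 = f(0.070000, 1.776657) = -0.906095
  k4 = f(0.140000, 1.713147) = -0.873705
  y ← 1.840000 + (0.14/6)·(k1 + 2k2 + 2k3 + k4) = 1.713204
y(0.14) ≈ 1.7132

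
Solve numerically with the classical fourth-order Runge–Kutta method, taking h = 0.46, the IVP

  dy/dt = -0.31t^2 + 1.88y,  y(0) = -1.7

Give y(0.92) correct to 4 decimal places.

RK4: k1 = f(t_n, y_n); k2 = f(t_n + h/2, y_n + (h/2)·k1); k3 = f(t_n + h/2, y_n + (h/2)·k2); k4 = f(t_n + h, y_n + h·k3); y_{n+1} = y_n + (h/6)·(k1 + 2k2 + 2k3 + k4).
t=0.000000, y=-1.700000:
  k1 = f(0.000000, -1.700000) = -3.196000
  k2 = f(0.230000, -2.435080) = -4.594349
  k3 = f(0.230000, -2.756700) = -5.198996
  k4 = f(0.460000, -4.091538) = -7.757687
  y ← -1.700000 + (0.46/6)·(k1 + 2k2 + 2k3 + k4) = -4.041429
t=0.460000, y=-4.041429:
  k1 = f(0.460000, -4.041429) = -7.663482
  k2 = f(0.690000, -5.804030) = -11.059167
  k3 = f(0.690000, -6.585037) = -12.527461
  k4 = f(0.920000, -9.804061) = -18.694019
  y ← -4.041429 + (0.46/6)·(k1 + 2k2 + 2k3 + k4) = -9.678787
y(0.92) ≈ -9.6788

-9.6788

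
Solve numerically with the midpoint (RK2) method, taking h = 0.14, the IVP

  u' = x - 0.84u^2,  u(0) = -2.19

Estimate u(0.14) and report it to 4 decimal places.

-2.8988

Midpoint: k1 = f(x_n, u_n); k2 = f(x_n + h/2, u_n + (h/2)·k1); u_{n+1} = u_n + h·k2.
x=0.000000, u=-2.190000:
  k1 = f(0.000000, -2.190000) = -4.028724
  k2 = f(0.070000, -2.472011) = -5.063103
  u ← -2.190000 + 0.14·(-5.063103) = -2.898834
u(0.14) ≈ -2.8988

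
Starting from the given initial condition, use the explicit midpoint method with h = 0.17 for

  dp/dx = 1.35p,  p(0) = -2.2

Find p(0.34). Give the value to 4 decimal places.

-3.4697

Midpoint: k1 = f(x_n, p_n); k2 = f(x_n + h/2, p_n + (h/2)·k1); p_{n+1} = p_n + h·k2.
x=0.000000, p=-2.200000:
  k1 = f(0.000000, -2.200000) = -2.970000
  k2 = f(0.085000, -2.452450) = -3.310808
  p ← -2.200000 + 0.17·(-3.310808) = -2.762837
x=0.170000, p=-2.762837:
  k1 = f(0.170000, -2.762837) = -3.729830
  k2 = f(0.255000, -3.079873) = -4.157828
  p ← -2.762837 + 0.17·(-4.157828) = -3.469668
p(0.34) ≈ -3.4697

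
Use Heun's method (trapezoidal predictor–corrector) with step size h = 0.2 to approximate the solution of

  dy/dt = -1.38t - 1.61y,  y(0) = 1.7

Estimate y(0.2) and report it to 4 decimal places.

Heun: k1 = f(t_n, y_n); k2 = f(t_n + h, y_n + h·k1); y_{n+1} = y_n + (h/2)·(k1 + k2).
t=0.000000, y=1.700000:
  k1 = f(0.000000, 1.700000) = -2.737000
  k2 = f(0.200000, 1.152600) = -2.131686
  y ← 1.700000 + (0.2/2)·(-2.737000 + (-2.131686)) = 1.213131
y(0.2) ≈ 1.2131

1.2131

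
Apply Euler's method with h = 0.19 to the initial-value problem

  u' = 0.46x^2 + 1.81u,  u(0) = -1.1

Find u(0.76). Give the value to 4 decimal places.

Euler: u_{n+1} = u_n + h·f(x_n, u_n).
x=0.000000, u=-1.100000: f=-1.991000 → u ← -1.100000 + 0.19·(-1.991000) = -1.478290
x=0.190000, u=-1.478290: f=-2.659099 → u ← -1.478290 + 0.19·(-2.659099) = -1.983519
x=0.380000, u=-1.983519: f=-3.523745 → u ← -1.983519 + 0.19·(-3.523745) = -2.653030
x=0.570000, u=-2.653030: f=-4.652531 → u ← -2.653030 + 0.19·(-4.652531) = -3.537011
u(0.76) ≈ -3.5370

-3.5370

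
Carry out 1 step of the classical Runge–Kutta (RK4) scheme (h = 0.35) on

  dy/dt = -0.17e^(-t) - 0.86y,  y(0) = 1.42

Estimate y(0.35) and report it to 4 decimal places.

1.0080

RK4: k1 = f(t_n, y_n); k2 = f(t_n + h/2, y_n + (h/2)·k1); k3 = f(t_n + h/2, y_n + (h/2)·k2); k4 = f(t_n + h, y_n + h·k3); y_{n+1} = y_n + (h/6)·(k1 + 2k2 + 2k3 + k4).
t=0.000000, y=1.420000:
  k1 = f(0.000000, 1.420000) = -1.391200
  k2 = f(0.175000, 1.176540) = -1.154532
  k3 = f(0.175000, 1.217957) = -1.190151
  k4 = f(0.350000, 1.003447) = -0.982762
  y ← 1.420000 + (0.35/6)·(k1 + 2k2 + 2k3 + k4) = 1.007973
y(0.35) ≈ 1.0080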